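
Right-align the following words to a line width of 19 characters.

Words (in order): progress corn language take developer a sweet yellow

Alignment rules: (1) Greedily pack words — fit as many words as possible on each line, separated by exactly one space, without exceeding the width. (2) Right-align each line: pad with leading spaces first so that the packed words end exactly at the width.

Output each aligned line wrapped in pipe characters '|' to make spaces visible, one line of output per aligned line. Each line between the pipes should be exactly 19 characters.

Answer: |      progress corn|
|      language take|
|  developer a sweet|
|             yellow|

Derivation:
Line 1: ['progress', 'corn'] (min_width=13, slack=6)
Line 2: ['language', 'take'] (min_width=13, slack=6)
Line 3: ['developer', 'a', 'sweet'] (min_width=17, slack=2)
Line 4: ['yellow'] (min_width=6, slack=13)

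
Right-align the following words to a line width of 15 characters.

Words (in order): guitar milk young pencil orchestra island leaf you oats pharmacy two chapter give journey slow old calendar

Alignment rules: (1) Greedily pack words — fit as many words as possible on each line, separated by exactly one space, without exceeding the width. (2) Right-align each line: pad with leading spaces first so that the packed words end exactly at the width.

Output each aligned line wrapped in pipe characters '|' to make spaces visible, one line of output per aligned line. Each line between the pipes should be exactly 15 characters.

Answer: |    guitar milk|
|   young pencil|
|      orchestra|
|island leaf you|
|  oats pharmacy|
|    two chapter|
|   give journey|
|       slow old|
|       calendar|

Derivation:
Line 1: ['guitar', 'milk'] (min_width=11, slack=4)
Line 2: ['young', 'pencil'] (min_width=12, slack=3)
Line 3: ['orchestra'] (min_width=9, slack=6)
Line 4: ['island', 'leaf', 'you'] (min_width=15, slack=0)
Line 5: ['oats', 'pharmacy'] (min_width=13, slack=2)
Line 6: ['two', 'chapter'] (min_width=11, slack=4)
Line 7: ['give', 'journey'] (min_width=12, slack=3)
Line 8: ['slow', 'old'] (min_width=8, slack=7)
Line 9: ['calendar'] (min_width=8, slack=7)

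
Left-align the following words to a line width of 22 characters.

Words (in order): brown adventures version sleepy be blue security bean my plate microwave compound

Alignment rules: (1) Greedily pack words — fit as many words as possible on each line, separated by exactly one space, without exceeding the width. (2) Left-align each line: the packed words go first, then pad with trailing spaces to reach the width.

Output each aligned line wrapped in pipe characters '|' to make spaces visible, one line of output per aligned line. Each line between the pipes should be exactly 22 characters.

Line 1: ['brown', 'adventures'] (min_width=16, slack=6)
Line 2: ['version', 'sleepy', 'be', 'blue'] (min_width=22, slack=0)
Line 3: ['security', 'bean', 'my', 'plate'] (min_width=22, slack=0)
Line 4: ['microwave', 'compound'] (min_width=18, slack=4)

Answer: |brown adventures      |
|version sleepy be blue|
|security bean my plate|
|microwave compound    |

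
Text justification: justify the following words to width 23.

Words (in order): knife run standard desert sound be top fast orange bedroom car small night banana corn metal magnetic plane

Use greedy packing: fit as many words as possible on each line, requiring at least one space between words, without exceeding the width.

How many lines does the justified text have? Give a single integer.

Line 1: ['knife', 'run', 'standard'] (min_width=18, slack=5)
Line 2: ['desert', 'sound', 'be', 'top'] (min_width=19, slack=4)
Line 3: ['fast', 'orange', 'bedroom', 'car'] (min_width=23, slack=0)
Line 4: ['small', 'night', 'banana', 'corn'] (min_width=23, slack=0)
Line 5: ['metal', 'magnetic', 'plane'] (min_width=20, slack=3)
Total lines: 5

Answer: 5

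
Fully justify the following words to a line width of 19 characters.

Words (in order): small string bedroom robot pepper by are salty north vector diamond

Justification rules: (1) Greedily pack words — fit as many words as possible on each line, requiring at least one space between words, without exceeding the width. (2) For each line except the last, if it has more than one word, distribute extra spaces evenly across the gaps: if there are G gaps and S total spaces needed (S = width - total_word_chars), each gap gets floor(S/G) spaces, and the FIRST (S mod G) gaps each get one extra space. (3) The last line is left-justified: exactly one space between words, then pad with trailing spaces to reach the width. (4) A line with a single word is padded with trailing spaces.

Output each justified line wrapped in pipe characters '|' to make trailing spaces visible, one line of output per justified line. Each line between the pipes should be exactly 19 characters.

Answer: |small        string|
|bedroom       robot|
|pepper by are salty|
|north        vector|
|diamond            |

Derivation:
Line 1: ['small', 'string'] (min_width=12, slack=7)
Line 2: ['bedroom', 'robot'] (min_width=13, slack=6)
Line 3: ['pepper', 'by', 'are', 'salty'] (min_width=19, slack=0)
Line 4: ['north', 'vector'] (min_width=12, slack=7)
Line 5: ['diamond'] (min_width=7, slack=12)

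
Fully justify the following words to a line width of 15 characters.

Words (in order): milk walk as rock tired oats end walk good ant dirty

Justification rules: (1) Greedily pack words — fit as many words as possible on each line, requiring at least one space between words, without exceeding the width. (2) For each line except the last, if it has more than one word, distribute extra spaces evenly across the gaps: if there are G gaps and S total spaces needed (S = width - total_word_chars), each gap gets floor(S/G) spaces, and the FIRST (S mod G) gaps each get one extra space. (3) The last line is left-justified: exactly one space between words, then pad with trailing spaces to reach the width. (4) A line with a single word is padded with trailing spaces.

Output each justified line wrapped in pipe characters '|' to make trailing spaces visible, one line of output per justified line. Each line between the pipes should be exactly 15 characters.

Line 1: ['milk', 'walk', 'as'] (min_width=12, slack=3)
Line 2: ['rock', 'tired', 'oats'] (min_width=15, slack=0)
Line 3: ['end', 'walk', 'good'] (min_width=13, slack=2)
Line 4: ['ant', 'dirty'] (min_width=9, slack=6)

Answer: |milk   walk  as|
|rock tired oats|
|end  walk  good|
|ant dirty      |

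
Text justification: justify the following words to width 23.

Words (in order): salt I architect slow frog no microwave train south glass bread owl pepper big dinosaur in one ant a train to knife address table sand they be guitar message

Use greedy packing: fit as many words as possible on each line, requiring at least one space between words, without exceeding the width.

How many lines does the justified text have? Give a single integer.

Line 1: ['salt', 'I', 'architect', 'slow'] (min_width=21, slack=2)
Line 2: ['frog', 'no', 'microwave', 'train'] (min_width=23, slack=0)
Line 3: ['south', 'glass', 'bread', 'owl'] (min_width=21, slack=2)
Line 4: ['pepper', 'big', 'dinosaur', 'in'] (min_width=22, slack=1)
Line 5: ['one', 'ant', 'a', 'train', 'to'] (min_width=18, slack=5)
Line 6: ['knife', 'address', 'table'] (min_width=19, slack=4)
Line 7: ['sand', 'they', 'be', 'guitar'] (min_width=19, slack=4)
Line 8: ['message'] (min_width=7, slack=16)
Total lines: 8

Answer: 8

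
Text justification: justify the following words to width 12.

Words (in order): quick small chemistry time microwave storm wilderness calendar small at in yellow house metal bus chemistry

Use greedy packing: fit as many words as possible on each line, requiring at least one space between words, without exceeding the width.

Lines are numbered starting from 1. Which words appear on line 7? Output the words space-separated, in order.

Line 1: ['quick', 'small'] (min_width=11, slack=1)
Line 2: ['chemistry'] (min_width=9, slack=3)
Line 3: ['time'] (min_width=4, slack=8)
Line 4: ['microwave'] (min_width=9, slack=3)
Line 5: ['storm'] (min_width=5, slack=7)
Line 6: ['wilderness'] (min_width=10, slack=2)
Line 7: ['calendar'] (min_width=8, slack=4)
Line 8: ['small', 'at', 'in'] (min_width=11, slack=1)
Line 9: ['yellow', 'house'] (min_width=12, slack=0)
Line 10: ['metal', 'bus'] (min_width=9, slack=3)
Line 11: ['chemistry'] (min_width=9, slack=3)

Answer: calendar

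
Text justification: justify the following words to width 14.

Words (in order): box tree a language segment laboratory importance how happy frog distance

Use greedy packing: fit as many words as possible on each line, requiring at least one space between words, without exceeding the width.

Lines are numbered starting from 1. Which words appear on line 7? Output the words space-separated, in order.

Line 1: ['box', 'tree', 'a'] (min_width=10, slack=4)
Line 2: ['language'] (min_width=8, slack=6)
Line 3: ['segment'] (min_width=7, slack=7)
Line 4: ['laboratory'] (min_width=10, slack=4)
Line 5: ['importance', 'how'] (min_width=14, slack=0)
Line 6: ['happy', 'frog'] (min_width=10, slack=4)
Line 7: ['distance'] (min_width=8, slack=6)

Answer: distance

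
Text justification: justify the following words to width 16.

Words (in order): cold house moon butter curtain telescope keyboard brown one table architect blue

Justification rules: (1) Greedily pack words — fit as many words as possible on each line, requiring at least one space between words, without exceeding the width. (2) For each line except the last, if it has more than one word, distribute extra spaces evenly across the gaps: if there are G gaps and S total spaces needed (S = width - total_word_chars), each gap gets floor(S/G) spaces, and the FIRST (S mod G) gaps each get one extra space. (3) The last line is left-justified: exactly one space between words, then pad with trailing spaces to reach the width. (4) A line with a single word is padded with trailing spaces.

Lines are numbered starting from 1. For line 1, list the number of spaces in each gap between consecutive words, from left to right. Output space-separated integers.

Answer: 2 1

Derivation:
Line 1: ['cold', 'house', 'moon'] (min_width=15, slack=1)
Line 2: ['butter', 'curtain'] (min_width=14, slack=2)
Line 3: ['telescope'] (min_width=9, slack=7)
Line 4: ['keyboard', 'brown'] (min_width=14, slack=2)
Line 5: ['one', 'table'] (min_width=9, slack=7)
Line 6: ['architect', 'blue'] (min_width=14, slack=2)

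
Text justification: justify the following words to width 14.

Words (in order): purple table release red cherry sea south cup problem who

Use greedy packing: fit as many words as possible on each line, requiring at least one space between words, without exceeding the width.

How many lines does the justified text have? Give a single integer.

Line 1: ['purple', 'table'] (min_width=12, slack=2)
Line 2: ['release', 'red'] (min_width=11, slack=3)
Line 3: ['cherry', 'sea'] (min_width=10, slack=4)
Line 4: ['south', 'cup'] (min_width=9, slack=5)
Line 5: ['problem', 'who'] (min_width=11, slack=3)
Total lines: 5

Answer: 5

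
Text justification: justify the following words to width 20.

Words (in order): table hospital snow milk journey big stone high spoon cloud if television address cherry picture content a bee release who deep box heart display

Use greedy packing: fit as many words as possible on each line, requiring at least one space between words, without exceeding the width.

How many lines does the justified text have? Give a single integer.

Answer: 8

Derivation:
Line 1: ['table', 'hospital', 'snow'] (min_width=19, slack=1)
Line 2: ['milk', 'journey', 'big'] (min_width=16, slack=4)
Line 3: ['stone', 'high', 'spoon'] (min_width=16, slack=4)
Line 4: ['cloud', 'if', 'television'] (min_width=19, slack=1)
Line 5: ['address', 'cherry'] (min_width=14, slack=6)
Line 6: ['picture', 'content', 'a'] (min_width=17, slack=3)
Line 7: ['bee', 'release', 'who', 'deep'] (min_width=20, slack=0)
Line 8: ['box', 'heart', 'display'] (min_width=17, slack=3)
Total lines: 8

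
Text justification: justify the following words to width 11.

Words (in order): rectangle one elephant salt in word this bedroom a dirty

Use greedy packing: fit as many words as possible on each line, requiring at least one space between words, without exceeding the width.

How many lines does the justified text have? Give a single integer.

Answer: 7

Derivation:
Line 1: ['rectangle'] (min_width=9, slack=2)
Line 2: ['one'] (min_width=3, slack=8)
Line 3: ['elephant'] (min_width=8, slack=3)
Line 4: ['salt', 'in'] (min_width=7, slack=4)
Line 5: ['word', 'this'] (min_width=9, slack=2)
Line 6: ['bedroom', 'a'] (min_width=9, slack=2)
Line 7: ['dirty'] (min_width=5, slack=6)
Total lines: 7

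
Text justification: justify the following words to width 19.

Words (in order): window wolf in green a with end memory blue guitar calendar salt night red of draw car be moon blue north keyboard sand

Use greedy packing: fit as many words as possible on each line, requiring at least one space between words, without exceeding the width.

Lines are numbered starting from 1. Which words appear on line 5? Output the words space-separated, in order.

Line 1: ['window', 'wolf', 'in'] (min_width=14, slack=5)
Line 2: ['green', 'a', 'with', 'end'] (min_width=16, slack=3)
Line 3: ['memory', 'blue', 'guitar'] (min_width=18, slack=1)
Line 4: ['calendar', 'salt', 'night'] (min_width=19, slack=0)
Line 5: ['red', 'of', 'draw', 'car', 'be'] (min_width=18, slack=1)
Line 6: ['moon', 'blue', 'north'] (min_width=15, slack=4)
Line 7: ['keyboard', 'sand'] (min_width=13, slack=6)

Answer: red of draw car be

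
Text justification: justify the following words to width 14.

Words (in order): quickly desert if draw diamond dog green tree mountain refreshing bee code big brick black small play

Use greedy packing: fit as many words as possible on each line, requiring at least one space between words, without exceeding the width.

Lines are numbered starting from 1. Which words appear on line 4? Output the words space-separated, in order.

Line 1: ['quickly', 'desert'] (min_width=14, slack=0)
Line 2: ['if', 'draw'] (min_width=7, slack=7)
Line 3: ['diamond', 'dog'] (min_width=11, slack=3)
Line 4: ['green', 'tree'] (min_width=10, slack=4)
Line 5: ['mountain'] (min_width=8, slack=6)
Line 6: ['refreshing', 'bee'] (min_width=14, slack=0)
Line 7: ['code', 'big', 'brick'] (min_width=14, slack=0)
Line 8: ['black', 'small'] (min_width=11, slack=3)
Line 9: ['play'] (min_width=4, slack=10)

Answer: green tree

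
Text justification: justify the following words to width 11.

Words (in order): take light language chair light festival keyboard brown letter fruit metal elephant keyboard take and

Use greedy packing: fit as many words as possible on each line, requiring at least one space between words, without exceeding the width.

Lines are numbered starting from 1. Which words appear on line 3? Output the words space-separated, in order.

Line 1: ['take', 'light'] (min_width=10, slack=1)
Line 2: ['language'] (min_width=8, slack=3)
Line 3: ['chair', 'light'] (min_width=11, slack=0)
Line 4: ['festival'] (min_width=8, slack=3)
Line 5: ['keyboard'] (min_width=8, slack=3)
Line 6: ['brown'] (min_width=5, slack=6)
Line 7: ['letter'] (min_width=6, slack=5)
Line 8: ['fruit', 'metal'] (min_width=11, slack=0)
Line 9: ['elephant'] (min_width=8, slack=3)
Line 10: ['keyboard'] (min_width=8, slack=3)
Line 11: ['take', 'and'] (min_width=8, slack=3)

Answer: chair light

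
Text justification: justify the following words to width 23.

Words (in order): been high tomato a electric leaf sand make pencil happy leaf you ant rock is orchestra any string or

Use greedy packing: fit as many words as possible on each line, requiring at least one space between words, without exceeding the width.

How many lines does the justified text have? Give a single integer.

Answer: 5

Derivation:
Line 1: ['been', 'high', 'tomato', 'a'] (min_width=18, slack=5)
Line 2: ['electric', 'leaf', 'sand', 'make'] (min_width=23, slack=0)
Line 3: ['pencil', 'happy', 'leaf', 'you'] (min_width=21, slack=2)
Line 4: ['ant', 'rock', 'is', 'orchestra'] (min_width=21, slack=2)
Line 5: ['any', 'string', 'or'] (min_width=13, slack=10)
Total lines: 5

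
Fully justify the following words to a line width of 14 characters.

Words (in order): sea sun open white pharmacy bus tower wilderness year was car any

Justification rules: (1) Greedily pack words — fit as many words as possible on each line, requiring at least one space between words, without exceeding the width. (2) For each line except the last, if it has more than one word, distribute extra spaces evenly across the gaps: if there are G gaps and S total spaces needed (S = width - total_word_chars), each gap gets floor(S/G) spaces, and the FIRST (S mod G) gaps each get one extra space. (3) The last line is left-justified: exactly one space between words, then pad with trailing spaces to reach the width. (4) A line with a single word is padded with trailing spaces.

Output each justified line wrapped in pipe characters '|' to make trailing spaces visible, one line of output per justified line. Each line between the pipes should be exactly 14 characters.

Line 1: ['sea', 'sun', 'open'] (min_width=12, slack=2)
Line 2: ['white', 'pharmacy'] (min_width=14, slack=0)
Line 3: ['bus', 'tower'] (min_width=9, slack=5)
Line 4: ['wilderness'] (min_width=10, slack=4)
Line 5: ['year', 'was', 'car'] (min_width=12, slack=2)
Line 6: ['any'] (min_width=3, slack=11)

Answer: |sea  sun  open|
|white pharmacy|
|bus      tower|
|wilderness    |
|year  was  car|
|any           |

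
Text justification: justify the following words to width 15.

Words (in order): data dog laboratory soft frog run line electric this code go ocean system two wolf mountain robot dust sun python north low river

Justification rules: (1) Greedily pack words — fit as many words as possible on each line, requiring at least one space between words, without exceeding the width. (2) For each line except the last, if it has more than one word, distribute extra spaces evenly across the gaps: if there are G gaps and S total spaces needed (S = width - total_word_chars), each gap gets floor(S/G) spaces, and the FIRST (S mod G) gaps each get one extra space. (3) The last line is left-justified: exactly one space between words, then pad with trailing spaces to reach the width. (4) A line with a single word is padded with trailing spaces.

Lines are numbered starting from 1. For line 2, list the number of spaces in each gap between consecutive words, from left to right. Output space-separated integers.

Answer: 1

Derivation:
Line 1: ['data', 'dog'] (min_width=8, slack=7)
Line 2: ['laboratory', 'soft'] (min_width=15, slack=0)
Line 3: ['frog', 'run', 'line'] (min_width=13, slack=2)
Line 4: ['electric', 'this'] (min_width=13, slack=2)
Line 5: ['code', 'go', 'ocean'] (min_width=13, slack=2)
Line 6: ['system', 'two', 'wolf'] (min_width=15, slack=0)
Line 7: ['mountain', 'robot'] (min_width=14, slack=1)
Line 8: ['dust', 'sun', 'python'] (min_width=15, slack=0)
Line 9: ['north', 'low', 'river'] (min_width=15, slack=0)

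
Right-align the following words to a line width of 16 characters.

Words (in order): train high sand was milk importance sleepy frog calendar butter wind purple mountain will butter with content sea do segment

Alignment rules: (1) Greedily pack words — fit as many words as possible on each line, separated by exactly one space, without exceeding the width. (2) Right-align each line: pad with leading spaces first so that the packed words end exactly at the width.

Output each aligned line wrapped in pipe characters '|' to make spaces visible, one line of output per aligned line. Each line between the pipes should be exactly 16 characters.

Answer: | train high sand|
|        was milk|
|      importance|
|     sleepy frog|
| calendar butter|
|     wind purple|
|   mountain will|
|     butter with|
|  content sea do|
|         segment|

Derivation:
Line 1: ['train', 'high', 'sand'] (min_width=15, slack=1)
Line 2: ['was', 'milk'] (min_width=8, slack=8)
Line 3: ['importance'] (min_width=10, slack=6)
Line 4: ['sleepy', 'frog'] (min_width=11, slack=5)
Line 5: ['calendar', 'butter'] (min_width=15, slack=1)
Line 6: ['wind', 'purple'] (min_width=11, slack=5)
Line 7: ['mountain', 'will'] (min_width=13, slack=3)
Line 8: ['butter', 'with'] (min_width=11, slack=5)
Line 9: ['content', 'sea', 'do'] (min_width=14, slack=2)
Line 10: ['segment'] (min_width=7, slack=9)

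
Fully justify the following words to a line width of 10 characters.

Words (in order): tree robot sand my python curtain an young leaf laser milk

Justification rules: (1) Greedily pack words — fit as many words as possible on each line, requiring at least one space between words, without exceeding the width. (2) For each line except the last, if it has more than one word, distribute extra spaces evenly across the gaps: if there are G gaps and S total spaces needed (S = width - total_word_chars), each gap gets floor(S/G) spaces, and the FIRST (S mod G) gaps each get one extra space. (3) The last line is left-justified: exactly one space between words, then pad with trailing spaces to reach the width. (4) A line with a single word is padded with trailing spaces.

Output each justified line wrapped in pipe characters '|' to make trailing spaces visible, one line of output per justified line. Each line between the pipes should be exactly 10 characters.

Line 1: ['tree', 'robot'] (min_width=10, slack=0)
Line 2: ['sand', 'my'] (min_width=7, slack=3)
Line 3: ['python'] (min_width=6, slack=4)
Line 4: ['curtain', 'an'] (min_width=10, slack=0)
Line 5: ['young', 'leaf'] (min_width=10, slack=0)
Line 6: ['laser', 'milk'] (min_width=10, slack=0)

Answer: |tree robot|
|sand    my|
|python    |
|curtain an|
|young leaf|
|laser milk|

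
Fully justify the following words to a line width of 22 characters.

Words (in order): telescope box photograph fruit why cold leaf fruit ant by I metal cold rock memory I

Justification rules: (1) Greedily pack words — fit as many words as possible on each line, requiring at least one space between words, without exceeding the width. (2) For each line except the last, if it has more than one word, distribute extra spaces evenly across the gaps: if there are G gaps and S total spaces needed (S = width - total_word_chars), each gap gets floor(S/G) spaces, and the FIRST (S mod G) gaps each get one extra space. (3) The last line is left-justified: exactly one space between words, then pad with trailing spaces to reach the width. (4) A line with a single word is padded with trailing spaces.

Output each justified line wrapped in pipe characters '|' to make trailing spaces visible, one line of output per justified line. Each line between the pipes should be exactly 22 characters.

Line 1: ['telescope', 'box'] (min_width=13, slack=9)
Line 2: ['photograph', 'fruit', 'why'] (min_width=20, slack=2)
Line 3: ['cold', 'leaf', 'fruit', 'ant', 'by'] (min_width=22, slack=0)
Line 4: ['I', 'metal', 'cold', 'rock'] (min_width=17, slack=5)
Line 5: ['memory', 'I'] (min_width=8, slack=14)

Answer: |telescope          box|
|photograph  fruit  why|
|cold leaf fruit ant by|
|I   metal   cold  rock|
|memory I              |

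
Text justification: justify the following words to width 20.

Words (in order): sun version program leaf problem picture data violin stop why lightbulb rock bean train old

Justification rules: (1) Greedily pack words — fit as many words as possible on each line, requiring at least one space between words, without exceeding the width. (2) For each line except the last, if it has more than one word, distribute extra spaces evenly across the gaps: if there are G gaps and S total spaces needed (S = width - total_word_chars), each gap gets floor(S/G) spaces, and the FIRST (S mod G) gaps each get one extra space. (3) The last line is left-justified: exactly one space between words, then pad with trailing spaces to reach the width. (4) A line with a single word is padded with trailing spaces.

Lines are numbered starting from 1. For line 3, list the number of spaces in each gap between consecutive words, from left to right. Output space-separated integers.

Answer: 1 1 1

Derivation:
Line 1: ['sun', 'version', 'program'] (min_width=19, slack=1)
Line 2: ['leaf', 'problem', 'picture'] (min_width=20, slack=0)
Line 3: ['data', 'violin', 'stop', 'why'] (min_width=20, slack=0)
Line 4: ['lightbulb', 'rock', 'bean'] (min_width=19, slack=1)
Line 5: ['train', 'old'] (min_width=9, slack=11)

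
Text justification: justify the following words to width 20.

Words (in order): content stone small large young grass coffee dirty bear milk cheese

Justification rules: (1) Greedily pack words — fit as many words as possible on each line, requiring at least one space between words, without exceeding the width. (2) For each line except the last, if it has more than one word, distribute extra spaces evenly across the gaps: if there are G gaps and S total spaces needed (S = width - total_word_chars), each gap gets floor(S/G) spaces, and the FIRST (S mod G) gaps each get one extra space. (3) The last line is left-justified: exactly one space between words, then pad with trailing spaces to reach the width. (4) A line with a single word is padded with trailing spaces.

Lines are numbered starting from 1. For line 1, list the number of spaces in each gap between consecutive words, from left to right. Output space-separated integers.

Line 1: ['content', 'stone', 'small'] (min_width=19, slack=1)
Line 2: ['large', 'young', 'grass'] (min_width=17, slack=3)
Line 3: ['coffee', 'dirty', 'bear'] (min_width=17, slack=3)
Line 4: ['milk', 'cheese'] (min_width=11, slack=9)

Answer: 2 1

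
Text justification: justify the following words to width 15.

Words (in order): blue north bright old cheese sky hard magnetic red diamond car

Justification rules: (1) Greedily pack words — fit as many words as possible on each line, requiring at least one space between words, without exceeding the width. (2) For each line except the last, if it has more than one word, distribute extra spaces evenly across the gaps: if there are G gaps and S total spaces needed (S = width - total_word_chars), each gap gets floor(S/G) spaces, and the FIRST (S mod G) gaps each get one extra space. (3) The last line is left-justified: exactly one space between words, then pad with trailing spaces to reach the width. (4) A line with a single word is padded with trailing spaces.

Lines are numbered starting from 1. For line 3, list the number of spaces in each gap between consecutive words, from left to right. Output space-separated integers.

Line 1: ['blue', 'north'] (min_width=10, slack=5)
Line 2: ['bright', 'old'] (min_width=10, slack=5)
Line 3: ['cheese', 'sky', 'hard'] (min_width=15, slack=0)
Line 4: ['magnetic', 'red'] (min_width=12, slack=3)
Line 5: ['diamond', 'car'] (min_width=11, slack=4)

Answer: 1 1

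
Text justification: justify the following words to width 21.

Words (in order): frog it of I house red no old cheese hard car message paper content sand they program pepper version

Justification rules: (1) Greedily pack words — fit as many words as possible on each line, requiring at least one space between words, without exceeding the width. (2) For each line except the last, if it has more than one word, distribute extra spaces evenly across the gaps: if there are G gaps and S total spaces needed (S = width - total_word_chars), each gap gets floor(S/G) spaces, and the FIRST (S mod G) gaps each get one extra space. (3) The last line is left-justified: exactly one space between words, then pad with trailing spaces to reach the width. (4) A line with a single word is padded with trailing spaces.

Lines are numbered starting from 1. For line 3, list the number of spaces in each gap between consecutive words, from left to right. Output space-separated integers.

Line 1: ['frog', 'it', 'of', 'I', 'house'] (min_width=18, slack=3)
Line 2: ['red', 'no', 'old', 'cheese'] (min_width=17, slack=4)
Line 3: ['hard', 'car', 'message'] (min_width=16, slack=5)
Line 4: ['paper', 'content', 'sand'] (min_width=18, slack=3)
Line 5: ['they', 'program', 'pepper'] (min_width=19, slack=2)
Line 6: ['version'] (min_width=7, slack=14)

Answer: 4 3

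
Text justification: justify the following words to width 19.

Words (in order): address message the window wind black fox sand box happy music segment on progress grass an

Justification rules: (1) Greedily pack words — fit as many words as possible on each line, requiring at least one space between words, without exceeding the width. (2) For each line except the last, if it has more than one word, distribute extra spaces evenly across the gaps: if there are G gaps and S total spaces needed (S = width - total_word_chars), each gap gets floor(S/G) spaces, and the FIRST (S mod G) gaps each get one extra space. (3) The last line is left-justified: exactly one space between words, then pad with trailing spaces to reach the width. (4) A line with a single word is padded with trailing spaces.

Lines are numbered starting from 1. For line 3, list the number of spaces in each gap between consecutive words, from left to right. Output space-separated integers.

Line 1: ['address', 'message', 'the'] (min_width=19, slack=0)
Line 2: ['window', 'wind', 'black'] (min_width=17, slack=2)
Line 3: ['fox', 'sand', 'box', 'happy'] (min_width=18, slack=1)
Line 4: ['music', 'segment', 'on'] (min_width=16, slack=3)
Line 5: ['progress', 'grass', 'an'] (min_width=17, slack=2)

Answer: 2 1 1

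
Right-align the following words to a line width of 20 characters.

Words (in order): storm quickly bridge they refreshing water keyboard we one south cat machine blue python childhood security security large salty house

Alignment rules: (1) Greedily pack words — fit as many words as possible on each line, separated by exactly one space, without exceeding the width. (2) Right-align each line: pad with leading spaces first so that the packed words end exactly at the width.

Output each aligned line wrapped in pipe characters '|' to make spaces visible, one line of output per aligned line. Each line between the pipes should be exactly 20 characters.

Line 1: ['storm', 'quickly', 'bridge'] (min_width=20, slack=0)
Line 2: ['they', 'refreshing'] (min_width=15, slack=5)
Line 3: ['water', 'keyboard', 'we'] (min_width=17, slack=3)
Line 4: ['one', 'south', 'cat'] (min_width=13, slack=7)
Line 5: ['machine', 'blue', 'python'] (min_width=19, slack=1)
Line 6: ['childhood', 'security'] (min_width=18, slack=2)
Line 7: ['security', 'large', 'salty'] (min_width=20, slack=0)
Line 8: ['house'] (min_width=5, slack=15)

Answer: |storm quickly bridge|
|     they refreshing|
|   water keyboard we|
|       one south cat|
| machine blue python|
|  childhood security|
|security large salty|
|               house|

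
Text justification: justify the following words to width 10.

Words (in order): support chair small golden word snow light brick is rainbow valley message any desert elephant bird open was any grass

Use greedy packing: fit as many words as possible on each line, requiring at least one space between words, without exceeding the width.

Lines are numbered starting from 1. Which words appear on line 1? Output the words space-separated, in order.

Line 1: ['support'] (min_width=7, slack=3)
Line 2: ['chair'] (min_width=5, slack=5)
Line 3: ['small'] (min_width=5, slack=5)
Line 4: ['golden'] (min_width=6, slack=4)
Line 5: ['word', 'snow'] (min_width=9, slack=1)
Line 6: ['light'] (min_width=5, slack=5)
Line 7: ['brick', 'is'] (min_width=8, slack=2)
Line 8: ['rainbow'] (min_width=7, slack=3)
Line 9: ['valley'] (min_width=6, slack=4)
Line 10: ['message'] (min_width=7, slack=3)
Line 11: ['any', 'desert'] (min_width=10, slack=0)
Line 12: ['elephant'] (min_width=8, slack=2)
Line 13: ['bird', 'open'] (min_width=9, slack=1)
Line 14: ['was', 'any'] (min_width=7, slack=3)
Line 15: ['grass'] (min_width=5, slack=5)

Answer: support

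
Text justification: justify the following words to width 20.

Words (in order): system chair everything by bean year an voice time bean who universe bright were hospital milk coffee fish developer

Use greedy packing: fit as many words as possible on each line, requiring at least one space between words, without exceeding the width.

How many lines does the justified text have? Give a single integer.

Line 1: ['system', 'chair'] (min_width=12, slack=8)
Line 2: ['everything', 'by', 'bean'] (min_width=18, slack=2)
Line 3: ['year', 'an', 'voice', 'time'] (min_width=18, slack=2)
Line 4: ['bean', 'who', 'universe'] (min_width=17, slack=3)
Line 5: ['bright', 'were', 'hospital'] (min_width=20, slack=0)
Line 6: ['milk', 'coffee', 'fish'] (min_width=16, slack=4)
Line 7: ['developer'] (min_width=9, slack=11)
Total lines: 7

Answer: 7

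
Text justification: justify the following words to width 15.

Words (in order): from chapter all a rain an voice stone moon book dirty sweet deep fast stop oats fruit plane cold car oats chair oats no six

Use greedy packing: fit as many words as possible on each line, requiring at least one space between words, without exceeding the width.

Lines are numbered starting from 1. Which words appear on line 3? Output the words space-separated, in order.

Answer: voice stone

Derivation:
Line 1: ['from', 'chapter'] (min_width=12, slack=3)
Line 2: ['all', 'a', 'rain', 'an'] (min_width=13, slack=2)
Line 3: ['voice', 'stone'] (min_width=11, slack=4)
Line 4: ['moon', 'book', 'dirty'] (min_width=15, slack=0)
Line 5: ['sweet', 'deep', 'fast'] (min_width=15, slack=0)
Line 6: ['stop', 'oats', 'fruit'] (min_width=15, slack=0)
Line 7: ['plane', 'cold', 'car'] (min_width=14, slack=1)
Line 8: ['oats', 'chair', 'oats'] (min_width=15, slack=0)
Line 9: ['no', 'six'] (min_width=6, slack=9)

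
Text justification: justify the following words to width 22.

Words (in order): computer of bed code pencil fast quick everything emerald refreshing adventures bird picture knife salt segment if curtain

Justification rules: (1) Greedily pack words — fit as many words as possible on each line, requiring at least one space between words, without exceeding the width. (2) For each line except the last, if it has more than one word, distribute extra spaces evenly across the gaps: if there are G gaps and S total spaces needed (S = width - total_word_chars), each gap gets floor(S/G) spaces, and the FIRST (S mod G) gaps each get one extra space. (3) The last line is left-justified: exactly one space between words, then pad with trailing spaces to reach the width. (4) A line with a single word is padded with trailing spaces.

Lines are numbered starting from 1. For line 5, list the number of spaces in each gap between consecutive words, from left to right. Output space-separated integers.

Answer: 3 3

Derivation:
Line 1: ['computer', 'of', 'bed', 'code'] (min_width=20, slack=2)
Line 2: ['pencil', 'fast', 'quick'] (min_width=17, slack=5)
Line 3: ['everything', 'emerald'] (min_width=18, slack=4)
Line 4: ['refreshing', 'adventures'] (min_width=21, slack=1)
Line 5: ['bird', 'picture', 'knife'] (min_width=18, slack=4)
Line 6: ['salt', 'segment', 'if'] (min_width=15, slack=7)
Line 7: ['curtain'] (min_width=7, slack=15)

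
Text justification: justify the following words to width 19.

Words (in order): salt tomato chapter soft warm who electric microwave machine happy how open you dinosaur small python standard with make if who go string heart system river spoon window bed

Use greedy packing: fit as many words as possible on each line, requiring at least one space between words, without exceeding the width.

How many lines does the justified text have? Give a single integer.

Answer: 10

Derivation:
Line 1: ['salt', 'tomato', 'chapter'] (min_width=19, slack=0)
Line 2: ['soft', 'warm', 'who'] (min_width=13, slack=6)
Line 3: ['electric', 'microwave'] (min_width=18, slack=1)
Line 4: ['machine', 'happy', 'how'] (min_width=17, slack=2)
Line 5: ['open', 'you', 'dinosaur'] (min_width=17, slack=2)
Line 6: ['small', 'python'] (min_width=12, slack=7)
Line 7: ['standard', 'with', 'make'] (min_width=18, slack=1)
Line 8: ['if', 'who', 'go', 'string'] (min_width=16, slack=3)
Line 9: ['heart', 'system', 'river'] (min_width=18, slack=1)
Line 10: ['spoon', 'window', 'bed'] (min_width=16, slack=3)
Total lines: 10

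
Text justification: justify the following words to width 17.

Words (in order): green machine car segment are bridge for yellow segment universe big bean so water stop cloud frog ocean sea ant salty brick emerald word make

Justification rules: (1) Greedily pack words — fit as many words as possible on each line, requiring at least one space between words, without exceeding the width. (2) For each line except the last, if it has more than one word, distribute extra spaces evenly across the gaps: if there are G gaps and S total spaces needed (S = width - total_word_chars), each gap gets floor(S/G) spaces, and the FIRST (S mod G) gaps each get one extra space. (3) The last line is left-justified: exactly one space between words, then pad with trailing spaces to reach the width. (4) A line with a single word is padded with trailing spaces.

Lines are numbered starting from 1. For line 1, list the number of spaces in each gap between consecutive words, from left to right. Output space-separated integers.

Answer: 1 1

Derivation:
Line 1: ['green', 'machine', 'car'] (min_width=17, slack=0)
Line 2: ['segment', 'are'] (min_width=11, slack=6)
Line 3: ['bridge', 'for', 'yellow'] (min_width=17, slack=0)
Line 4: ['segment', 'universe'] (min_width=16, slack=1)
Line 5: ['big', 'bean', 'so', 'water'] (min_width=17, slack=0)
Line 6: ['stop', 'cloud', 'frog'] (min_width=15, slack=2)
Line 7: ['ocean', 'sea', 'ant'] (min_width=13, slack=4)
Line 8: ['salty', 'brick'] (min_width=11, slack=6)
Line 9: ['emerald', 'word', 'make'] (min_width=17, slack=0)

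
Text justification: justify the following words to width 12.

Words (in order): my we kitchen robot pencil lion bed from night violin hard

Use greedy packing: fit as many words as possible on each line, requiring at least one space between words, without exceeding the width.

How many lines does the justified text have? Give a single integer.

Line 1: ['my', 'we'] (min_width=5, slack=7)
Line 2: ['kitchen'] (min_width=7, slack=5)
Line 3: ['robot', 'pencil'] (min_width=12, slack=0)
Line 4: ['lion', 'bed'] (min_width=8, slack=4)
Line 5: ['from', 'night'] (min_width=10, slack=2)
Line 6: ['violin', 'hard'] (min_width=11, slack=1)
Total lines: 6

Answer: 6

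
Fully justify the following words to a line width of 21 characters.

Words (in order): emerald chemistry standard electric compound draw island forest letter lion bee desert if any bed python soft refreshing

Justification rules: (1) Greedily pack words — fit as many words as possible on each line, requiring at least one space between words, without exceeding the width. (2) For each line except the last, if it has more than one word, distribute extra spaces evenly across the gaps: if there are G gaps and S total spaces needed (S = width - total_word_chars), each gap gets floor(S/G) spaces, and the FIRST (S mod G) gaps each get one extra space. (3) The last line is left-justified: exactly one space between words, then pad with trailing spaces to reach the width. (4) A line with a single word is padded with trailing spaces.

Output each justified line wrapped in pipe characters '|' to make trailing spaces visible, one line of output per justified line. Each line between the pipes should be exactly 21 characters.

Line 1: ['emerald', 'chemistry'] (min_width=17, slack=4)
Line 2: ['standard', 'electric'] (min_width=17, slack=4)
Line 3: ['compound', 'draw', 'island'] (min_width=20, slack=1)
Line 4: ['forest', 'letter', 'lion'] (min_width=18, slack=3)
Line 5: ['bee', 'desert', 'if', 'any', 'bed'] (min_width=21, slack=0)
Line 6: ['python', 'soft'] (min_width=11, slack=10)
Line 7: ['refreshing'] (min_width=10, slack=11)

Answer: |emerald     chemistry|
|standard     electric|
|compound  draw island|
|forest   letter  lion|
|bee desert if any bed|
|python           soft|
|refreshing           |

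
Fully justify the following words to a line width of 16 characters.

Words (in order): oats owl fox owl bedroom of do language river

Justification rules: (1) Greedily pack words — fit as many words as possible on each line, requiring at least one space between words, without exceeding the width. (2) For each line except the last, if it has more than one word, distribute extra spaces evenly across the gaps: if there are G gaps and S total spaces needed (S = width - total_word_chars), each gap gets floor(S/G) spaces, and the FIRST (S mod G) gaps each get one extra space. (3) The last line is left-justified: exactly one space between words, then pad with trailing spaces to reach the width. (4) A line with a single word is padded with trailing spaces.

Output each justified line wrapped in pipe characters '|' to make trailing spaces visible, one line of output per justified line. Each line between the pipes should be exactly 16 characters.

Line 1: ['oats', 'owl', 'fox', 'owl'] (min_width=16, slack=0)
Line 2: ['bedroom', 'of', 'do'] (min_width=13, slack=3)
Line 3: ['language', 'river'] (min_width=14, slack=2)

Answer: |oats owl fox owl|
|bedroom   of  do|
|language river  |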